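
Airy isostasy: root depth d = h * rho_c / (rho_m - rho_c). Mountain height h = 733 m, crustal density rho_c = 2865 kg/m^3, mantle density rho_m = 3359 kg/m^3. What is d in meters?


rho_m - rho_c = 3359 - 2865 = 494
d = 733 * 2865 / 494
= 2100045 / 494
= 4251.1 m

4251.1


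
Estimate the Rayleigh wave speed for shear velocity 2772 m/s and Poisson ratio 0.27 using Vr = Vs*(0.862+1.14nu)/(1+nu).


Numerator factor = 0.862 + 1.14*0.27 = 1.1698
Denominator = 1 + 0.27 = 1.27
Vr = 2772 * 1.1698 / 1.27 = 2553.3 m/s

2553.3


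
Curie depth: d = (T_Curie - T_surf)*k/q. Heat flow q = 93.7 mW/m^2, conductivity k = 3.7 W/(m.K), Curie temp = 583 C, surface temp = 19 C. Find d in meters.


T_Curie - T_surf = 583 - 19 = 564 C
Convert q to W/m^2: 93.7 mW/m^2 = 0.0937 W/m^2
d = 564 * 3.7 / 0.0937 = 22271.08 m

22271.08


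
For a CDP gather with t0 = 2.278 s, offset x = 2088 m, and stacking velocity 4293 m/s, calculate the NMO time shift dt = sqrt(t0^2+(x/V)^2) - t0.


x/Vnmo = 2088/4293 = 0.486373
(x/Vnmo)^2 = 0.236559
t0^2 = 5.189284
sqrt(5.189284 + 0.236559) = 2.329344
dt = 2.329344 - 2.278 = 0.051344

0.051344


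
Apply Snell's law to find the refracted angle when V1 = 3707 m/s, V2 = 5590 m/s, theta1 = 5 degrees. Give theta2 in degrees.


sin(theta1) = sin(5 deg) = 0.087156
sin(theta2) = V2/V1 * sin(theta1) = 5590/3707 * 0.087156 = 0.131427
theta2 = arcsin(0.131427) = 7.5521 degrees

7.5521


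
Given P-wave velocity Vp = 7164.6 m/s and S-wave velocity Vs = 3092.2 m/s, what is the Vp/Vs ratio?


Vp/Vs = 7164.6 / 3092.2
= 2.317

2.317


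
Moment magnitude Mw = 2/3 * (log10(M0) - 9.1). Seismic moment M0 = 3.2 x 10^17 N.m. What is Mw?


log10(M0) = log10(3.2 x 10^17) = 17.5051
Mw = 2/3 * (17.5051 - 9.1)
= 2/3 * 8.4051
= 5.6

5.6


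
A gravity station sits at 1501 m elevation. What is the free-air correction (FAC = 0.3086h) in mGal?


FAC = 0.3086 * h
= 0.3086 * 1501
= 463.2086 mGal

463.2086


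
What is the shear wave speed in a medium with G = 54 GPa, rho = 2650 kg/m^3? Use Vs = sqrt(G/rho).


Convert G to Pa: G = 54e9 Pa
Compute G/rho = 54e9 / 2650 = 20377358.4906
Vs = sqrt(20377358.4906) = 4514.13 m/s

4514.13


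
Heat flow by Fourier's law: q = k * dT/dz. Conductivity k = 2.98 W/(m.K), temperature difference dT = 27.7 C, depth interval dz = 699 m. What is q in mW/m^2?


q = k * dT / dz * 1000
= 2.98 * 27.7 / 699 * 1000
= 0.118092 * 1000
= 118.0916 mW/m^2

118.0916


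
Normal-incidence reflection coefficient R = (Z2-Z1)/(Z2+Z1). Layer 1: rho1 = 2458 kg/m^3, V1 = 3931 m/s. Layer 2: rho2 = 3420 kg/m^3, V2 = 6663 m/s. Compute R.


Z1 = 2458 * 3931 = 9662398
Z2 = 3420 * 6663 = 22787460
R = (22787460 - 9662398) / (22787460 + 9662398) = 13125062 / 32449858 = 0.4045

0.4045


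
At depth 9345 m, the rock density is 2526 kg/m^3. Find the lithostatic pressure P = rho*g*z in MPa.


P = rho * g * z / 1e6
= 2526 * 9.81 * 9345 / 1e6
= 231569660.7 / 1e6
= 231.5697 MPa

231.5697


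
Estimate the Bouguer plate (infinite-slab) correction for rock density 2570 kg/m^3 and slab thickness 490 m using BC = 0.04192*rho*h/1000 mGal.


BC = 0.04192 * rho * h / 1000
= 0.04192 * 2570 * 490 / 1000
= 52.7899 mGal

52.7899


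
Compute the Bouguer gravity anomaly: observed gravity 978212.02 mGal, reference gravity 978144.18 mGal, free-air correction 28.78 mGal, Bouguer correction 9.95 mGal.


BA = g_obs - g_ref + FAC - BC
= 978212.02 - 978144.18 + 28.78 - 9.95
= 86.67 mGal

86.67


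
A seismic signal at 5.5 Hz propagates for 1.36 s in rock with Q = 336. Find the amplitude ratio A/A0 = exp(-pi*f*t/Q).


pi*f*t/Q = pi*5.5*1.36/336 = 0.069938
A/A0 = exp(-0.069938) = 0.932452

0.932452


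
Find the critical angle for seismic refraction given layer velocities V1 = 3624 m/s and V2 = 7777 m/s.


V1/V2 = 3624/7777 = 0.465989
theta_c = arcsin(0.465989) = 27.7743 degrees

27.7743


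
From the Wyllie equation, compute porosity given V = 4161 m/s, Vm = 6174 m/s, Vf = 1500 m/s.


1/V - 1/Vm = 1/4161 - 1/6174 = 7.836e-05
1/Vf - 1/Vm = 1/1500 - 1/6174 = 0.0005047
phi = 7.836e-05 / 0.0005047 = 0.1553

0.1553


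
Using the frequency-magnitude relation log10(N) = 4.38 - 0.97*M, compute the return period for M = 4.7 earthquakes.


log10(N) = 4.38 - 0.97*4.7 = -0.179
N = 10^-0.179 = 0.662217
T = 1/N = 1/0.662217 = 1.5101 years

1.5101


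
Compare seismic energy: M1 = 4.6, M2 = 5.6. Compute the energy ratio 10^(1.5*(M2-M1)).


M2 - M1 = 5.6 - 4.6 = 1.0
1.5 * 1.0 = 1.5
ratio = 10^1.5 = 31.62

31.62


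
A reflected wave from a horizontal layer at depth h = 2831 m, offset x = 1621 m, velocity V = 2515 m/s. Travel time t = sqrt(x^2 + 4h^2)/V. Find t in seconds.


x^2 + 4h^2 = 1621^2 + 4*2831^2 = 2627641 + 32058244 = 34685885
sqrt(34685885) = 5889.4724
t = 5889.4724 / 2515 = 2.3417 s

2.3417


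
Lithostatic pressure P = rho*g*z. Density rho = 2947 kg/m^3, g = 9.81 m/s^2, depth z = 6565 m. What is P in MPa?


P = rho * g * z / 1e6
= 2947 * 9.81 * 6565 / 1e6
= 189794609.55 / 1e6
= 189.7946 MPa

189.7946


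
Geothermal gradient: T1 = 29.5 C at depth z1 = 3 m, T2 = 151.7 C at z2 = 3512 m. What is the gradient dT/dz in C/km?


dT = 151.7 - 29.5 = 122.2 C
dz = 3512 - 3 = 3509 m
gradient = dT/dz * 1000 = 122.2/3509 * 1000 = 34.8247 C/km

34.8247


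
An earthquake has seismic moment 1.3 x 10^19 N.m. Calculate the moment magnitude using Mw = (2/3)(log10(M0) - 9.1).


log10(M0) = log10(1.3 x 10^19) = 19.1139
Mw = 2/3 * (19.1139 - 9.1)
= 2/3 * 10.0139
= 6.68

6.68


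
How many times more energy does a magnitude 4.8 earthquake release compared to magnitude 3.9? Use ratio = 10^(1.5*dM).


M2 - M1 = 4.8 - 3.9 = 0.9
1.5 * 0.9 = 1.35
ratio = 10^1.35 = 22.39

22.39


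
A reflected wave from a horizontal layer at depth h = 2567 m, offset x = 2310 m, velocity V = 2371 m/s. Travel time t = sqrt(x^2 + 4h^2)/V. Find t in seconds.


x^2 + 4h^2 = 2310^2 + 4*2567^2 = 5336100 + 26357956 = 31694056
sqrt(31694056) = 5629.7474
t = 5629.7474 / 2371 = 2.3744 s

2.3744


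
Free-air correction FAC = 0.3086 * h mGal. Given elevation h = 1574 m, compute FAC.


FAC = 0.3086 * h
= 0.3086 * 1574
= 485.7364 mGal

485.7364


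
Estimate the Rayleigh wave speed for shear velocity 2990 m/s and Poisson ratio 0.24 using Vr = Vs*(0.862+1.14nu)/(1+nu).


Numerator factor = 0.862 + 1.14*0.24 = 1.1356
Denominator = 1 + 0.24 = 1.24
Vr = 2990 * 1.1356 / 1.24 = 2738.26 m/s

2738.26


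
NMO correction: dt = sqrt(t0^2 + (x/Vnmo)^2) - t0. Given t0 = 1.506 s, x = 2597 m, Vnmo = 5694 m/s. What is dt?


x/Vnmo = 2597/5694 = 0.456094
(x/Vnmo)^2 = 0.208022
t0^2 = 2.268036
sqrt(2.268036 + 0.208022) = 1.573549
dt = 1.573549 - 1.506 = 0.067549

0.067549


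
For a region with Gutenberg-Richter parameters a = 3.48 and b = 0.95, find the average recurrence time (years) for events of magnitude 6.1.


log10(N) = 3.48 - 0.95*6.1 = -2.315
N = 10^-2.315 = 0.004842
T = 1/N = 1/0.004842 = 206.538 years

206.538


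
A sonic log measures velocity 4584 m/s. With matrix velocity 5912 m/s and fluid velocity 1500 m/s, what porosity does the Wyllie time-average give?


1/V - 1/Vm = 1/4584 - 1/5912 = 4.9e-05
1/Vf - 1/Vm = 1/1500 - 1/5912 = 0.00049752
phi = 4.9e-05 / 0.00049752 = 0.0985

0.0985


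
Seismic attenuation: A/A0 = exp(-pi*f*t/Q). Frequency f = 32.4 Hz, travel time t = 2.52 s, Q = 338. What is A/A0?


pi*f*t/Q = pi*32.4*2.52/338 = 0.75889
A/A0 = exp(-0.75889) = 0.468186

0.468186


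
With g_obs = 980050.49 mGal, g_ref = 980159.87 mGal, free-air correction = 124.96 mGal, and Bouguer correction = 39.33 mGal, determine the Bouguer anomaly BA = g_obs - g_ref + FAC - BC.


BA = g_obs - g_ref + FAC - BC
= 980050.49 - 980159.87 + 124.96 - 39.33
= -23.75 mGal

-23.75


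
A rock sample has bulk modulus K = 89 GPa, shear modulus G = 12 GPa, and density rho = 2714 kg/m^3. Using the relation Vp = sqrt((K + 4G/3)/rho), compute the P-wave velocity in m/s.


First compute the effective modulus:
K + 4G/3 = 89e9 + 4*12e9/3 = 105000000000.0 Pa
Then divide by density:
105000000000.0 / 2714 = 38688282.9772 Pa/(kg/m^3)
Take the square root:
Vp = sqrt(38688282.9772) = 6219.99 m/s

6219.99


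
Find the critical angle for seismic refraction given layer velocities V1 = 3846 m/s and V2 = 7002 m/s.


V1/V2 = 3846/7002 = 0.549272
theta_c = arcsin(0.549272) = 33.3171 degrees

33.3171


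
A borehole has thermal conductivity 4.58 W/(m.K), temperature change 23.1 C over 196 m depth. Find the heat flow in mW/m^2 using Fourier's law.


q = k * dT / dz * 1000
= 4.58 * 23.1 / 196 * 1000
= 0.539786 * 1000
= 539.7857 mW/m^2

539.7857


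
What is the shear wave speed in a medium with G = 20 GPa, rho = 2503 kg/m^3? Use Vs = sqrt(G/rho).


Convert G to Pa: G = 20e9 Pa
Compute G/rho = 20e9 / 2503 = 7990411.5062
Vs = sqrt(7990411.5062) = 2826.73 m/s

2826.73


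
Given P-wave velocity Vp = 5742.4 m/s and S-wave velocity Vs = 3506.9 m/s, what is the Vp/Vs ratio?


Vp/Vs = 5742.4 / 3506.9
= 1.6375

1.6375


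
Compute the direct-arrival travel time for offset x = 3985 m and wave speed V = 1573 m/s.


t = x / V
= 3985 / 1573
= 2.5334 s

2.5334


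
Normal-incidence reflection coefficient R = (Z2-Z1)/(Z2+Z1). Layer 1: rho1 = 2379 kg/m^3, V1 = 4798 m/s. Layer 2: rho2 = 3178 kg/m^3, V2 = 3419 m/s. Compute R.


Z1 = 2379 * 4798 = 11414442
Z2 = 3178 * 3419 = 10865582
R = (10865582 - 11414442) / (10865582 + 11414442) = -548860 / 22280024 = -0.0246

-0.0246


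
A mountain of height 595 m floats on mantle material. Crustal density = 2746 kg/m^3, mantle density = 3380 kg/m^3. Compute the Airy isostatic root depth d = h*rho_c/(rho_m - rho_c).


rho_m - rho_c = 3380 - 2746 = 634
d = 595 * 2746 / 634
= 1633870 / 634
= 2577.08 m

2577.08


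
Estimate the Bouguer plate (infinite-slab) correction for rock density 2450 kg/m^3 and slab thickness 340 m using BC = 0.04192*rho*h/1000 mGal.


BC = 0.04192 * rho * h / 1000
= 0.04192 * 2450 * 340 / 1000
= 34.9194 mGal

34.9194


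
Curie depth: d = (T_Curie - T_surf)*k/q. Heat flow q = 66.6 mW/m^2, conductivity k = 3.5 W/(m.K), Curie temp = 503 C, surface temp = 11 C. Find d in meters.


T_Curie - T_surf = 503 - 11 = 492 C
Convert q to W/m^2: 66.6 mW/m^2 = 0.0666 W/m^2
d = 492 * 3.5 / 0.0666 = 25855.86 m

25855.86


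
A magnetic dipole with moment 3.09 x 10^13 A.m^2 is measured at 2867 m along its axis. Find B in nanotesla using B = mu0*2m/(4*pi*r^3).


m = 3.09 x 10^13 = 30900000000000 A.m^2
2m = 61800000000000 A.m^2
r^3 = 2867^3 = 23565848363
B = (4pi*10^-7) * 61800000000000 / (4*pi * 23565848363) * 1e9
= 77660170.39674 / 296137184371.25 * 1e9
= 262243.9008 nT

262243.9008


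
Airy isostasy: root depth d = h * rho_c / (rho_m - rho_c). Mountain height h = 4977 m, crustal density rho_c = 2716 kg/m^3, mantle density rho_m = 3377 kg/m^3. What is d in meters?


rho_m - rho_c = 3377 - 2716 = 661
d = 4977 * 2716 / 661
= 13517532 / 661
= 20450.12 m

20450.12


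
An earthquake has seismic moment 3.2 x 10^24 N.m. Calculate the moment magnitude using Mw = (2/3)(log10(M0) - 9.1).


log10(M0) = log10(3.2 x 10^24) = 24.5051
Mw = 2/3 * (24.5051 - 9.1)
= 2/3 * 15.4051
= 10.27

10.27


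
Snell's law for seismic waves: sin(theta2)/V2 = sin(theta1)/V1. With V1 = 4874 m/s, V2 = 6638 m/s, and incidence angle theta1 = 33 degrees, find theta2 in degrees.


sin(theta1) = sin(33 deg) = 0.544639
sin(theta2) = V2/V1 * sin(theta1) = 6638/4874 * 0.544639 = 0.741755
theta2 = arcsin(0.741755) = 47.8811 degrees

47.8811


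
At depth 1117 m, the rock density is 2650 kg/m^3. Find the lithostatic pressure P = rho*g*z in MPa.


P = rho * g * z / 1e6
= 2650 * 9.81 * 1117 / 1e6
= 29038090.5 / 1e6
= 29.0381 MPa

29.0381


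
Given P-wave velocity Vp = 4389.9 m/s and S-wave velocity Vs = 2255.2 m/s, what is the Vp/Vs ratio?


Vp/Vs = 4389.9 / 2255.2
= 1.9466

1.9466


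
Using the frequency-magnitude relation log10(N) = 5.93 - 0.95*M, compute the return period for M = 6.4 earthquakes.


log10(N) = 5.93 - 0.95*6.4 = -0.15
N = 10^-0.15 = 0.707946
T = 1/N = 1/0.707946 = 1.4125 years

1.4125


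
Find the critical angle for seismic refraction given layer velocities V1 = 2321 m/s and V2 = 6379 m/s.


V1/V2 = 2321/6379 = 0.36385
theta_c = arcsin(0.36385) = 21.3368 degrees

21.3368


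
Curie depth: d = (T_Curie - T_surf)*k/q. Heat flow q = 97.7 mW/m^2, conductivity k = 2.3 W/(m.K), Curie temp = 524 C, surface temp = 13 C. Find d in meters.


T_Curie - T_surf = 524 - 13 = 511 C
Convert q to W/m^2: 97.7 mW/m^2 = 0.0977 W/m^2
d = 511 * 2.3 / 0.0977 = 12029.68 m

12029.68


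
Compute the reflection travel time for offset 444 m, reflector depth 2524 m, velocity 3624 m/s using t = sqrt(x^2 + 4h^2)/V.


x^2 + 4h^2 = 444^2 + 4*2524^2 = 197136 + 25482304 = 25679440
sqrt(25679440) = 5067.4885
t = 5067.4885 / 3624 = 1.3983 s

1.3983


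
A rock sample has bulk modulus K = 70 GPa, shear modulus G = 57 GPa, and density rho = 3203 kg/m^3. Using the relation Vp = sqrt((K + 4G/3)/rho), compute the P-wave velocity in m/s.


First compute the effective modulus:
K + 4G/3 = 70e9 + 4*57e9/3 = 146000000000.0 Pa
Then divide by density:
146000000000.0 / 3203 = 45582266.625 Pa/(kg/m^3)
Take the square root:
Vp = sqrt(45582266.625) = 6751.46 m/s

6751.46


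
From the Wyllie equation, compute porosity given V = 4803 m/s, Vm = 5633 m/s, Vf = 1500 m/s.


1/V - 1/Vm = 1/4803 - 1/5633 = 3.068e-05
1/Vf - 1/Vm = 1/1500 - 1/5633 = 0.00048914
phi = 3.068e-05 / 0.00048914 = 0.0627

0.0627


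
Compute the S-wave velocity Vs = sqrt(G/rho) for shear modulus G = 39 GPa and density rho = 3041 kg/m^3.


Convert G to Pa: G = 39e9 Pa
Compute G/rho = 39e9 / 3041 = 12824728.7077
Vs = sqrt(12824728.7077) = 3581.16 m/s

3581.16


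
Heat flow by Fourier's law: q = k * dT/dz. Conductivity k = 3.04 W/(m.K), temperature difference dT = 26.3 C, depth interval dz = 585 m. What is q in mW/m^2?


q = k * dT / dz * 1000
= 3.04 * 26.3 / 585 * 1000
= 0.13667 * 1000
= 136.6701 mW/m^2

136.6701


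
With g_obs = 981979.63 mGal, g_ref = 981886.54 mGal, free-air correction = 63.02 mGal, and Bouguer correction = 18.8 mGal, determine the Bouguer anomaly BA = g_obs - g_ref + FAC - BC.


BA = g_obs - g_ref + FAC - BC
= 981979.63 - 981886.54 + 63.02 - 18.8
= 137.31 mGal

137.31


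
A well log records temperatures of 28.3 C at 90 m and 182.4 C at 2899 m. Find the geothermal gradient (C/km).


dT = 182.4 - 28.3 = 154.1 C
dz = 2899 - 90 = 2809 m
gradient = dT/dz * 1000 = 154.1/2809 * 1000 = 54.8594 C/km

54.8594


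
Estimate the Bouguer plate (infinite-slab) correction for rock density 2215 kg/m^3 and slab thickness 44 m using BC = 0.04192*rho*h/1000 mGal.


BC = 0.04192 * rho * h / 1000
= 0.04192 * 2215 * 44 / 1000
= 4.0855 mGal

4.0855


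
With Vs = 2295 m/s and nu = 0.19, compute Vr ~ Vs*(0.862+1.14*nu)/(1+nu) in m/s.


Numerator factor = 0.862 + 1.14*0.19 = 1.0786
Denominator = 1 + 0.19 = 1.19
Vr = 2295 * 1.0786 / 1.19 = 2080.16 m/s

2080.16


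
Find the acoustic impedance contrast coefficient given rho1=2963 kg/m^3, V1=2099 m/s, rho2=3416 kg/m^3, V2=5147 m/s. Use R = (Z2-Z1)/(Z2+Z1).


Z1 = 2963 * 2099 = 6219337
Z2 = 3416 * 5147 = 17582152
R = (17582152 - 6219337) / (17582152 + 6219337) = 11362815 / 23801489 = 0.4774

0.4774


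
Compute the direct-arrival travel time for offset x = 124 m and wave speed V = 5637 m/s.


t = x / V
= 124 / 5637
= 0.022 s

0.022


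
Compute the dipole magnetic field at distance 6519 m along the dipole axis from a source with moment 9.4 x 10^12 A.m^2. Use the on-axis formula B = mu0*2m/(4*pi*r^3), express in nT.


m = 9.4 x 10^12 = 9400000000000 A.m^2
2m = 18800000000000 A.m^2
r^3 = 6519^3 = 277040296359
B = (4pi*10^-7) * 18800000000000 / (4*pi * 277040296359) * 1e9
= 23624776.754995 / 3481391039159.09 * 1e9
= 6786.0164 nT

6786.0164


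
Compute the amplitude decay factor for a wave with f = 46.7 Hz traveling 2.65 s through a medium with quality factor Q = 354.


pi*f*t/Q = pi*46.7*2.65/354 = 1.098271
A/A0 = exp(-1.098271) = 0.333447

0.333447


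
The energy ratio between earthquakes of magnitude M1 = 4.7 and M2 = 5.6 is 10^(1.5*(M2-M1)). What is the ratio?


M2 - M1 = 5.6 - 4.7 = 0.9
1.5 * 0.9 = 1.35
ratio = 10^1.35 = 22.39

22.39


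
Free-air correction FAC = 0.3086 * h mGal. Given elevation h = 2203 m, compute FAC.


FAC = 0.3086 * h
= 0.3086 * 2203
= 679.8458 mGal

679.8458


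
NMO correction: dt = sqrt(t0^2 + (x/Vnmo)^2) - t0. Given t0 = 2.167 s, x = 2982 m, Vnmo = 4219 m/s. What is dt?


x/Vnmo = 2982/4219 = 0.706803
(x/Vnmo)^2 = 0.49957
t0^2 = 4.695889
sqrt(4.695889 + 0.49957) = 2.279355
dt = 2.279355 - 2.167 = 0.112355

0.112355


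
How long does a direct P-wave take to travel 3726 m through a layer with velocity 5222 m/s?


t = x / V
= 3726 / 5222
= 0.7135 s

0.7135


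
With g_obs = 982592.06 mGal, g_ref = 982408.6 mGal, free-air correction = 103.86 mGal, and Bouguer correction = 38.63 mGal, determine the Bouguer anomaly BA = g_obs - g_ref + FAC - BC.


BA = g_obs - g_ref + FAC - BC
= 982592.06 - 982408.6 + 103.86 - 38.63
= 248.69 mGal

248.69


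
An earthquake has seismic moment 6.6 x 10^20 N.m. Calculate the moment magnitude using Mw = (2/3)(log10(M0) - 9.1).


log10(M0) = log10(6.6 x 10^20) = 20.8195
Mw = 2/3 * (20.8195 - 9.1)
= 2/3 * 11.7195
= 7.81

7.81


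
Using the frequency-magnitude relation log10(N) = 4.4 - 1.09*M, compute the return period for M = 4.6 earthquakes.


log10(N) = 4.4 - 1.09*4.6 = -0.614
N = 10^-0.614 = 0.24322
T = 1/N = 1/0.24322 = 4.1115 years

4.1115


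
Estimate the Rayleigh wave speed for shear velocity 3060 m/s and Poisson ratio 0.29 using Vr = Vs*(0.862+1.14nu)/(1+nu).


Numerator factor = 0.862 + 1.14*0.29 = 1.1926
Denominator = 1 + 0.29 = 1.29
Vr = 3060 * 1.1926 / 1.29 = 2828.96 m/s

2828.96


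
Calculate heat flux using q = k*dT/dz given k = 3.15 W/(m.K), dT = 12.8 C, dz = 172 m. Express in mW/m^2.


q = k * dT / dz * 1000
= 3.15 * 12.8 / 172 * 1000
= 0.234419 * 1000
= 234.4186 mW/m^2

234.4186


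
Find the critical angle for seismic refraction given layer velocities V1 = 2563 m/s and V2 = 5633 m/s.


V1/V2 = 2563/5633 = 0.454997
theta_c = arcsin(0.454997) = 27.0648 degrees

27.0648


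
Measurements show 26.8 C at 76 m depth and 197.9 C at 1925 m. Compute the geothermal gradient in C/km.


dT = 197.9 - 26.8 = 171.1 C
dz = 1925 - 76 = 1849 m
gradient = dT/dz * 1000 = 171.1/1849 * 1000 = 92.5365 C/km

92.5365


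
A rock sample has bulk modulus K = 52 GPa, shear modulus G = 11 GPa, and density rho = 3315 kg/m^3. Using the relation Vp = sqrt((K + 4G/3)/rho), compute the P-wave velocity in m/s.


First compute the effective modulus:
K + 4G/3 = 52e9 + 4*11e9/3 = 66666666666.67 Pa
Then divide by density:
66666666666.67 / 3315 = 20110608.3459 Pa/(kg/m^3)
Take the square root:
Vp = sqrt(20110608.3459) = 4484.49 m/s

4484.49


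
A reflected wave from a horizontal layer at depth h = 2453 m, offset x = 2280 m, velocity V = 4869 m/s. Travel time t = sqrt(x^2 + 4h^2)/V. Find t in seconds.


x^2 + 4h^2 = 2280^2 + 4*2453^2 = 5198400 + 24068836 = 29267236
sqrt(29267236) = 5409.9201
t = 5409.9201 / 4869 = 1.1111 s

1.1111


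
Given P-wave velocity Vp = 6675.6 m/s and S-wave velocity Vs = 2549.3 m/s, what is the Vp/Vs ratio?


Vp/Vs = 6675.6 / 2549.3
= 2.6186

2.6186


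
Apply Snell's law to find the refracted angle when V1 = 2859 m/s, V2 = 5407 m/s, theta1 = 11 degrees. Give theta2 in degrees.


sin(theta1) = sin(11 deg) = 0.190809
sin(theta2) = V2/V1 * sin(theta1) = 5407/2859 * 0.190809 = 0.360862
theta2 = arcsin(0.360862) = 21.1531 degrees

21.1531


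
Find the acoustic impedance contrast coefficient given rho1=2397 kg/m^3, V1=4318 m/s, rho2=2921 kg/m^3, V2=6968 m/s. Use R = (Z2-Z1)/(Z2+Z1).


Z1 = 2397 * 4318 = 10350246
Z2 = 2921 * 6968 = 20353528
R = (20353528 - 10350246) / (20353528 + 10350246) = 10003282 / 30703774 = 0.3258

0.3258


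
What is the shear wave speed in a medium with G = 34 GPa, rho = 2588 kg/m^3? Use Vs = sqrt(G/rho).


Convert G to Pa: G = 34e9 Pa
Compute G/rho = 34e9 / 2588 = 13137557.9598
Vs = sqrt(13137557.9598) = 3624.58 m/s

3624.58


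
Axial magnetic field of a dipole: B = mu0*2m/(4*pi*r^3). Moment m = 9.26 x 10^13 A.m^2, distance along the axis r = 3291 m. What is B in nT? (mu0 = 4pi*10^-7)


m = 9.26 x 10^13 = 92600000000000 A.m^2
2m = 185200000000000 A.m^2
r^3 = 3291^3 = 35643771171
B = (4pi*10^-7) * 185200000000000 / (4*pi * 35643771171) * 1e9
= 232729183.777932 / 447912838628.2 * 1e9
= 519585.8741 nT

519585.8741


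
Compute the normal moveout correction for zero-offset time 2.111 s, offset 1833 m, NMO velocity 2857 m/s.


x/Vnmo = 1833/2857 = 0.641582
(x/Vnmo)^2 = 0.411628
t0^2 = 4.456321
sqrt(4.456321 + 0.411628) = 2.206343
dt = 2.206343 - 2.111 = 0.095343

0.095343


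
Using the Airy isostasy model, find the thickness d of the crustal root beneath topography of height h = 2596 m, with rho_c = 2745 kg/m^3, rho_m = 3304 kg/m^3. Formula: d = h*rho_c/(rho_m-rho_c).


rho_m - rho_c = 3304 - 2745 = 559
d = 2596 * 2745 / 559
= 7126020 / 559
= 12747.8 m

12747.8


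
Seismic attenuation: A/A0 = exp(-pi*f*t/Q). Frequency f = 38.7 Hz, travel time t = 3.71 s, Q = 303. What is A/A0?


pi*f*t/Q = pi*38.7*3.71/303 = 1.488648
A/A0 = exp(-1.488648) = 0.225677

0.225677


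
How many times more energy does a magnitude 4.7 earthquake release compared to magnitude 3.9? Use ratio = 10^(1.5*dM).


M2 - M1 = 4.7 - 3.9 = 0.8
1.5 * 0.8 = 1.2
ratio = 10^1.2 = 15.85

15.85


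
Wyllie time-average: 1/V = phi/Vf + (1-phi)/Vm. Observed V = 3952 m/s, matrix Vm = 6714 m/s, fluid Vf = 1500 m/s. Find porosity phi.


1/V - 1/Vm = 1/3952 - 1/6714 = 0.00010409
1/Vf - 1/Vm = 1/1500 - 1/6714 = 0.00051772
phi = 0.00010409 / 0.00051772 = 0.2011

0.2011


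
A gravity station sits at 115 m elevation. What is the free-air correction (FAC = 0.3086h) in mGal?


FAC = 0.3086 * h
= 0.3086 * 115
= 35.489 mGal

35.489


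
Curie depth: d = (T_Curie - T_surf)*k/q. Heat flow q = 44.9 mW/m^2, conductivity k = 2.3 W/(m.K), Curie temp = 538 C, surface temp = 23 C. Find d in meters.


T_Curie - T_surf = 538 - 23 = 515 C
Convert q to W/m^2: 44.9 mW/m^2 = 0.0449 W/m^2
d = 515 * 2.3 / 0.0449 = 26380.85 m

26380.85


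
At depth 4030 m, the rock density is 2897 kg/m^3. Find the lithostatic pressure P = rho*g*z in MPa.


P = rho * g * z / 1e6
= 2897 * 9.81 * 4030 / 1e6
= 114530867.1 / 1e6
= 114.5309 MPa

114.5309


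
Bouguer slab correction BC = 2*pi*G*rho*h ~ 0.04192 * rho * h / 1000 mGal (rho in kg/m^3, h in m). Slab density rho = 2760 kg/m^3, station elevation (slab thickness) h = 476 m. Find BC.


BC = 0.04192 * rho * h / 1000
= 0.04192 * 2760 * 476 / 1000
= 55.0728 mGal

55.0728


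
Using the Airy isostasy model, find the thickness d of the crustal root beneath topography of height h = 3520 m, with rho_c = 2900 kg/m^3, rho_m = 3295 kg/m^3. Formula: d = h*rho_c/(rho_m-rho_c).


rho_m - rho_c = 3295 - 2900 = 395
d = 3520 * 2900 / 395
= 10208000 / 395
= 25843.04 m

25843.04


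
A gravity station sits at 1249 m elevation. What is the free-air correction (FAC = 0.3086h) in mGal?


FAC = 0.3086 * h
= 0.3086 * 1249
= 385.4414 mGal

385.4414


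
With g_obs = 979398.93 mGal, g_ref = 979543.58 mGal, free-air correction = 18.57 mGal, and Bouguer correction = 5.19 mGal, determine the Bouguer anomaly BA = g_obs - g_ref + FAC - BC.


BA = g_obs - g_ref + FAC - BC
= 979398.93 - 979543.58 + 18.57 - 5.19
= -131.27 mGal

-131.27


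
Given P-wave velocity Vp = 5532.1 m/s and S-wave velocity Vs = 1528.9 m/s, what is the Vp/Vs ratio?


Vp/Vs = 5532.1 / 1528.9
= 3.6184

3.6184


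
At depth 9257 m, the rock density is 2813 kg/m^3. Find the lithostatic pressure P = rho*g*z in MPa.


P = rho * g * z / 1e6
= 2813 * 9.81 * 9257 / 1e6
= 255451821.21 / 1e6
= 255.4518 MPa

255.4518


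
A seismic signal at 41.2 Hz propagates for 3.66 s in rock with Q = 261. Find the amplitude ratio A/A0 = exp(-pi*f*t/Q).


pi*f*t/Q = pi*41.2*3.66/261 = 1.815046
A/A0 = exp(-1.815046) = 0.16283

0.16283


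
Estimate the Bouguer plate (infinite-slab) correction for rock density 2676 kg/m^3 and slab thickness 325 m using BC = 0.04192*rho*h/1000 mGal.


BC = 0.04192 * rho * h / 1000
= 0.04192 * 2676 * 325 / 1000
= 36.4578 mGal

36.4578


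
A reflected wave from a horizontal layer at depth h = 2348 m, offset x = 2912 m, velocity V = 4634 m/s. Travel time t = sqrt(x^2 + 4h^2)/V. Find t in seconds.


x^2 + 4h^2 = 2912^2 + 4*2348^2 = 8479744 + 22052416 = 30532160
sqrt(30532160) = 5525.5914
t = 5525.5914 / 4634 = 1.1924 s

1.1924


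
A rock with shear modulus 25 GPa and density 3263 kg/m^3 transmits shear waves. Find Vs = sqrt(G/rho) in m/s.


Convert G to Pa: G = 25e9 Pa
Compute G/rho = 25e9 / 3263 = 7661661.0481
Vs = sqrt(7661661.0481) = 2767.97 m/s

2767.97


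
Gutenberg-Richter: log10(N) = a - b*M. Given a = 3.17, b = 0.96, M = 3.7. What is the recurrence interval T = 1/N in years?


log10(N) = 3.17 - 0.96*3.7 = -0.382
N = 10^-0.382 = 0.414954
T = 1/N = 1/0.414954 = 2.4099 years

2.4099


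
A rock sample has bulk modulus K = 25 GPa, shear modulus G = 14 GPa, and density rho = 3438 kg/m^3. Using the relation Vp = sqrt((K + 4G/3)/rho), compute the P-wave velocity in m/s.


First compute the effective modulus:
K + 4G/3 = 25e9 + 4*14e9/3 = 43666666666.67 Pa
Then divide by density:
43666666666.67 / 3438 = 12701182.8583 Pa/(kg/m^3)
Take the square root:
Vp = sqrt(12701182.8583) = 3563.87 m/s

3563.87


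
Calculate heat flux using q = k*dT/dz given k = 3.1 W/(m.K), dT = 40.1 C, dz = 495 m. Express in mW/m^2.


q = k * dT / dz * 1000
= 3.1 * 40.1 / 495 * 1000
= 0.251131 * 1000
= 251.1313 mW/m^2

251.1313


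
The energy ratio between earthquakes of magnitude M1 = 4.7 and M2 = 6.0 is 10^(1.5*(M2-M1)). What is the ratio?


M2 - M1 = 6.0 - 4.7 = 1.3
1.5 * 1.3 = 1.95
ratio = 10^1.95 = 89.13

89.13


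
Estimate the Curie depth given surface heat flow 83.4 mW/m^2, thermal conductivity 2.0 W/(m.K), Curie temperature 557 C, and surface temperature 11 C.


T_Curie - T_surf = 557 - 11 = 546 C
Convert q to W/m^2: 83.4 mW/m^2 = 0.0834 W/m^2
d = 546 * 2.0 / 0.0834 = 13093.53 m

13093.53


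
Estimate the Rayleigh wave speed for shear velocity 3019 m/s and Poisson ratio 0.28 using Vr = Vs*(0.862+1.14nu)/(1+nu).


Numerator factor = 0.862 + 1.14*0.28 = 1.1812
Denominator = 1 + 0.28 = 1.28
Vr = 3019 * 1.1812 / 1.28 = 2785.97 m/s

2785.97


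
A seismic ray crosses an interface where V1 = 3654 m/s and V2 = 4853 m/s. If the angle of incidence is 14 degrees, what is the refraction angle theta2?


sin(theta1) = sin(14 deg) = 0.241922
sin(theta2) = V2/V1 * sin(theta1) = 4853/3654 * 0.241922 = 0.321305
theta2 = arcsin(0.321305) = 18.7418 degrees

18.7418


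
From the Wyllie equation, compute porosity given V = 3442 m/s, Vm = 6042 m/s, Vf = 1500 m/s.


1/V - 1/Vm = 1/3442 - 1/6042 = 0.00012502
1/Vf - 1/Vm = 1/1500 - 1/6042 = 0.00050116
phi = 0.00012502 / 0.00050116 = 0.2495

0.2495


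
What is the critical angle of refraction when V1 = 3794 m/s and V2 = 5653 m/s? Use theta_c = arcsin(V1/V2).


V1/V2 = 3794/5653 = 0.671148
theta_c = arcsin(0.671148) = 42.1557 degrees

42.1557


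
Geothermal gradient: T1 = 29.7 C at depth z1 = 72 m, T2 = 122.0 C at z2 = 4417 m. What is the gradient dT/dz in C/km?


dT = 122.0 - 29.7 = 92.3 C
dz = 4417 - 72 = 4345 m
gradient = dT/dz * 1000 = 92.3/4345 * 1000 = 21.2428 C/km

21.2428


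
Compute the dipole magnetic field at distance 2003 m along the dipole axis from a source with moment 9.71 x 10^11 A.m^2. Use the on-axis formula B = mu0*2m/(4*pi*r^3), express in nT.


m = 9.71 x 10^11 = 971000000000 A.m^2
2m = 1942000000000 A.m^2
r^3 = 2003^3 = 8036054027
B = (4pi*10^-7) * 1942000000000 / (4*pi * 8036054027) * 1e9
= 2440389.173309 / 100984033180.3 * 1e9
= 24166.0894 nT

24166.0894


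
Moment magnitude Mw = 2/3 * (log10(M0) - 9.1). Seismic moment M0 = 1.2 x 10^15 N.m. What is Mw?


log10(M0) = log10(1.2 x 10^15) = 15.0792
Mw = 2/3 * (15.0792 - 9.1)
= 2/3 * 5.9792
= 3.99

3.99


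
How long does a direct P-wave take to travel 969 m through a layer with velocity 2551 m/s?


t = x / V
= 969 / 2551
= 0.3799 s

0.3799


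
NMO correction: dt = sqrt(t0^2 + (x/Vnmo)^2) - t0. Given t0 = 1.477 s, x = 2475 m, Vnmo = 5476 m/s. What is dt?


x/Vnmo = 2475/5476 = 0.451972
(x/Vnmo)^2 = 0.204279
t0^2 = 2.181529
sqrt(2.181529 + 0.204279) = 1.544606
dt = 1.544606 - 1.477 = 0.067606

0.067606


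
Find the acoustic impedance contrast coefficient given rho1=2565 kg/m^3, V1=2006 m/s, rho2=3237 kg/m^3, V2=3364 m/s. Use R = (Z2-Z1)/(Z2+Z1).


Z1 = 2565 * 2006 = 5145390
Z2 = 3237 * 3364 = 10889268
R = (10889268 - 5145390) / (10889268 + 5145390) = 5743878 / 16034658 = 0.3582

0.3582


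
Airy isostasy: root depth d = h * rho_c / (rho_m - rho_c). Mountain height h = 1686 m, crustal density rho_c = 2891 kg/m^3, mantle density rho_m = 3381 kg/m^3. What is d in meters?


rho_m - rho_c = 3381 - 2891 = 490
d = 1686 * 2891 / 490
= 4874226 / 490
= 9947.4 m

9947.4


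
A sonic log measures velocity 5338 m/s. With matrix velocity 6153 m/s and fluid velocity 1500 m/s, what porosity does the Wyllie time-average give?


1/V - 1/Vm = 1/5338 - 1/6153 = 2.481e-05
1/Vf - 1/Vm = 1/1500 - 1/6153 = 0.00050414
phi = 2.481e-05 / 0.00050414 = 0.0492

0.0492


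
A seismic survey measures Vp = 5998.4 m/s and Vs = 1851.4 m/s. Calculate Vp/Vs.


Vp/Vs = 5998.4 / 1851.4
= 3.2399

3.2399


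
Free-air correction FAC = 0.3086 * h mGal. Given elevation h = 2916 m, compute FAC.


FAC = 0.3086 * h
= 0.3086 * 2916
= 899.8776 mGal

899.8776


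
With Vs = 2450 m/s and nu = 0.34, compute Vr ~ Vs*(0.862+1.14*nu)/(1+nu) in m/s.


Numerator factor = 0.862 + 1.14*0.34 = 1.2496
Denominator = 1 + 0.34 = 1.34
Vr = 2450 * 1.2496 / 1.34 = 2284.72 m/s

2284.72


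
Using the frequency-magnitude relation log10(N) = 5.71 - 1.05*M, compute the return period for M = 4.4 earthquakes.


log10(N) = 5.71 - 1.05*4.4 = 1.09
N = 10^1.09 = 12.302688
T = 1/N = 1/12.302688 = 0.0813 years

0.0813


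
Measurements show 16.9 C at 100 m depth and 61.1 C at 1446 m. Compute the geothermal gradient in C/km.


dT = 61.1 - 16.9 = 44.2 C
dz = 1446 - 100 = 1346 m
gradient = dT/dz * 1000 = 44.2/1346 * 1000 = 32.838 C/km

32.838


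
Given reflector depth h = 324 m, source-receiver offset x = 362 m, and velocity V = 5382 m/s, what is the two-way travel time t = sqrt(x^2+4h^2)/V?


x^2 + 4h^2 = 362^2 + 4*324^2 = 131044 + 419904 = 550948
sqrt(550948) = 742.2587
t = 742.2587 / 5382 = 0.1379 s

0.1379


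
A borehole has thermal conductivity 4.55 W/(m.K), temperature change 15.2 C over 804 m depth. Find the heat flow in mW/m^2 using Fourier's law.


q = k * dT / dz * 1000
= 4.55 * 15.2 / 804 * 1000
= 0.08602 * 1000
= 86.0199 mW/m^2

86.0199


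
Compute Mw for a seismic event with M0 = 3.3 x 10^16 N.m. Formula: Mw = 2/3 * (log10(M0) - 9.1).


log10(M0) = log10(3.3 x 10^16) = 16.5185
Mw = 2/3 * (16.5185 - 9.1)
= 2/3 * 7.4185
= 4.95

4.95


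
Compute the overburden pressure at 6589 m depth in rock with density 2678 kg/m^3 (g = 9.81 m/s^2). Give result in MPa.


P = rho * g * z / 1e6
= 2678 * 9.81 * 6589 / 1e6
= 173100805.02 / 1e6
= 173.1008 MPa

173.1008


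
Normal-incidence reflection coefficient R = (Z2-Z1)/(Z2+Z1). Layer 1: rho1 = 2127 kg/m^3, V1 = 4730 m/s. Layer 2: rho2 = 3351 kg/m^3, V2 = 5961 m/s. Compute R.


Z1 = 2127 * 4730 = 10060710
Z2 = 3351 * 5961 = 19975311
R = (19975311 - 10060710) / (19975311 + 10060710) = 9914601 / 30036021 = 0.3301

0.3301


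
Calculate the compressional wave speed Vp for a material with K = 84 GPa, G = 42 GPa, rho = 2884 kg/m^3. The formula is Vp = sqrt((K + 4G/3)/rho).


First compute the effective modulus:
K + 4G/3 = 84e9 + 4*42e9/3 = 140000000000.0 Pa
Then divide by density:
140000000000.0 / 2884 = 48543689.3204 Pa/(kg/m^3)
Take the square root:
Vp = sqrt(48543689.3204) = 6967.33 m/s

6967.33


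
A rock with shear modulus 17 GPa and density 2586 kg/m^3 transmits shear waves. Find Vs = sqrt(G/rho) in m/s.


Convert G to Pa: G = 17e9 Pa
Compute G/rho = 17e9 / 2586 = 6573859.2421
Vs = sqrt(6573859.2421) = 2563.95 m/s

2563.95


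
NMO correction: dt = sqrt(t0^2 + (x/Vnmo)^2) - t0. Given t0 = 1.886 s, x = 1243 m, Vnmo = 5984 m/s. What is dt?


x/Vnmo = 1243/5984 = 0.207721
(x/Vnmo)^2 = 0.043148
t0^2 = 3.556996
sqrt(3.556996 + 0.043148) = 1.897405
dt = 1.897405 - 1.886 = 0.011405

0.011405


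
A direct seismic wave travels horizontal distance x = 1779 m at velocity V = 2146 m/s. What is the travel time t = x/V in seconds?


t = x / V
= 1779 / 2146
= 0.829 s

0.829


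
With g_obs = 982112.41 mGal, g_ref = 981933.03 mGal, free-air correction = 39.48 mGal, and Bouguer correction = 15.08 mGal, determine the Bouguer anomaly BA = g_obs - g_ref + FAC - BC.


BA = g_obs - g_ref + FAC - BC
= 982112.41 - 981933.03 + 39.48 - 15.08
= 203.78 mGal

203.78


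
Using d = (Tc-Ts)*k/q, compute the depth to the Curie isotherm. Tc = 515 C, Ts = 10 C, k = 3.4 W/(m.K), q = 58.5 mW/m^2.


T_Curie - T_surf = 515 - 10 = 505 C
Convert q to W/m^2: 58.5 mW/m^2 = 0.0585 W/m^2
d = 505 * 3.4 / 0.0585 = 29350.43 m

29350.43


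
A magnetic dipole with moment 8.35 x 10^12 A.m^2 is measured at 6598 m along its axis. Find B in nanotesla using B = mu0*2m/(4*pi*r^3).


m = 8.35 x 10^12 = 8350000000000 A.m^2
2m = 16700000000000 A.m^2
r^3 = 6598^3 = 287234719192
B = (4pi*10^-7) * 16700000000000 / (4*pi * 287234719192) * 1e9
= 20985838.92598 / 3609497934678.06 * 1e9
= 5814.0604 nT

5814.0604


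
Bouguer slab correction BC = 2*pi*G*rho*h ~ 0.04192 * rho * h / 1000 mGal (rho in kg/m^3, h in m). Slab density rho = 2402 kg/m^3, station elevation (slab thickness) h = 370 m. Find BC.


BC = 0.04192 * rho * h / 1000
= 0.04192 * 2402 * 370 / 1000
= 37.256 mGal

37.256


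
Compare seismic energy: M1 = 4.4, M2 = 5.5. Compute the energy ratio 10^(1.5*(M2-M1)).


M2 - M1 = 5.5 - 4.4 = 1.1
1.5 * 1.1 = 1.65
ratio = 10^1.65 = 44.67

44.67


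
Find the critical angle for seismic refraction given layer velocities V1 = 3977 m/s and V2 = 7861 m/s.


V1/V2 = 3977/7861 = 0.505915
theta_c = arcsin(0.505915) = 30.3921 degrees

30.3921


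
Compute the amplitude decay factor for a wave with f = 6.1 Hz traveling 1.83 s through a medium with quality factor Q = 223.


pi*f*t/Q = pi*6.1*1.83/223 = 0.157263
A/A0 = exp(-0.157263) = 0.854479

0.854479


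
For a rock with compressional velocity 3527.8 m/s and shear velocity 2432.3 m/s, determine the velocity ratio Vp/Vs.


Vp/Vs = 3527.8 / 2432.3
= 1.4504

1.4504


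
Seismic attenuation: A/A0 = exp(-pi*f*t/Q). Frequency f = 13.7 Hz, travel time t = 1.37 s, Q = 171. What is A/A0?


pi*f*t/Q = pi*13.7*1.37/171 = 0.344822
A/A0 = exp(-0.344822) = 0.708346

0.708346


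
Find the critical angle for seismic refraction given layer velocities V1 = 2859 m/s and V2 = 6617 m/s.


V1/V2 = 2859/6617 = 0.432069
theta_c = arcsin(0.432069) = 25.5989 degrees

25.5989


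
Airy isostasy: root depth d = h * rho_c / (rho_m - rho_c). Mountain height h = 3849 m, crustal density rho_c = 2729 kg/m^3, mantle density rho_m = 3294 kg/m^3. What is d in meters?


rho_m - rho_c = 3294 - 2729 = 565
d = 3849 * 2729 / 565
= 10503921 / 565
= 18591.01 m

18591.01


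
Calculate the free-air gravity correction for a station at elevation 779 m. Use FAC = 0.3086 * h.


FAC = 0.3086 * h
= 0.3086 * 779
= 240.3994 mGal

240.3994


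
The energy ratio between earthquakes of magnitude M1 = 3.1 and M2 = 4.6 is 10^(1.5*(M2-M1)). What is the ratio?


M2 - M1 = 4.6 - 3.1 = 1.5
1.5 * 1.5 = 2.25
ratio = 10^2.25 = 177.83

177.83


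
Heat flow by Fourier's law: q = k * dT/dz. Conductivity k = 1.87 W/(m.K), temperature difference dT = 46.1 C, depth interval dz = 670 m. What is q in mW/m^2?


q = k * dT / dz * 1000
= 1.87 * 46.1 / 670 * 1000
= 0.128667 * 1000
= 128.6672 mW/m^2

128.6672


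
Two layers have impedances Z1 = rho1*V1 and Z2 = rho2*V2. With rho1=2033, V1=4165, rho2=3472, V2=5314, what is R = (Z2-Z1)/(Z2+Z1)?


Z1 = 2033 * 4165 = 8467445
Z2 = 3472 * 5314 = 18450208
R = (18450208 - 8467445) / (18450208 + 8467445) = 9982763 / 26917653 = 0.3709

0.3709


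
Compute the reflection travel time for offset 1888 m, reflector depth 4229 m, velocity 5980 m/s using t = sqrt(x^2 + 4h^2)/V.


x^2 + 4h^2 = 1888^2 + 4*4229^2 = 3564544 + 71537764 = 75102308
sqrt(75102308) = 8666.1588
t = 8666.1588 / 5980 = 1.4492 s

1.4492


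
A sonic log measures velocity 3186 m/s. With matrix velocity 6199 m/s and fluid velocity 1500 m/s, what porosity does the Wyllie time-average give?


1/V - 1/Vm = 1/3186 - 1/6199 = 0.00015256
1/Vf - 1/Vm = 1/1500 - 1/6199 = 0.00050535
phi = 0.00015256 / 0.00050535 = 0.3019

0.3019


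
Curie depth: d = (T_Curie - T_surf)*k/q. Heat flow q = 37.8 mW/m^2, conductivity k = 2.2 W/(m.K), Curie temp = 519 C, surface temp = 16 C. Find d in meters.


T_Curie - T_surf = 519 - 16 = 503 C
Convert q to W/m^2: 37.8 mW/m^2 = 0.0378 W/m^2
d = 503 * 2.2 / 0.0378 = 29275.13 m

29275.13


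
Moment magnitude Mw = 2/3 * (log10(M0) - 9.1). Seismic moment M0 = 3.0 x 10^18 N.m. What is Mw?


log10(M0) = log10(3.0 x 10^18) = 18.4771
Mw = 2/3 * (18.4771 - 9.1)
= 2/3 * 9.3771
= 6.25

6.25


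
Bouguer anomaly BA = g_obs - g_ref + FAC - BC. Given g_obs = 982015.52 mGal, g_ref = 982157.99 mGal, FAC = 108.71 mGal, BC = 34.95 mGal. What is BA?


BA = g_obs - g_ref + FAC - BC
= 982015.52 - 982157.99 + 108.71 - 34.95
= -68.71 mGal

-68.71


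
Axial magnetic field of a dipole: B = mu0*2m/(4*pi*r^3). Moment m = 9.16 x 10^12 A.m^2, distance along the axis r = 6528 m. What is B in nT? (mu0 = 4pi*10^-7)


m = 9.16 x 10^12 = 9160000000000 A.m^2
2m = 18320000000000 A.m^2
r^3 = 6528^3 = 278189309952
B = (4pi*10^-7) * 18320000000000 / (4*pi * 278189309952) * 1e9
= 23021590.965506 / 3495829969809.67 * 1e9
= 6585.4436 nT

6585.4436


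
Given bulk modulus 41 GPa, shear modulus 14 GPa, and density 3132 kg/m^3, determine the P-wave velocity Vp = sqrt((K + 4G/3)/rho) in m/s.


First compute the effective modulus:
K + 4G/3 = 41e9 + 4*14e9/3 = 59666666666.67 Pa
Then divide by density:
59666666666.67 / 3132 = 19050659.8553 Pa/(kg/m^3)
Take the square root:
Vp = sqrt(19050659.8553) = 4364.71 m/s

4364.71


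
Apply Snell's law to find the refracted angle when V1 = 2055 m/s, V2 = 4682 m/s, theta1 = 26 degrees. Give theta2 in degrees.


sin(theta1) = sin(26 deg) = 0.438371
sin(theta2) = V2/V1 * sin(theta1) = 4682/2055 * 0.438371 = 0.998761
theta2 = arcsin(0.998761) = 87.1475 degrees

87.1475


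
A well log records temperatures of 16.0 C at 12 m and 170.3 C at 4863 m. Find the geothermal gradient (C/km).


dT = 170.3 - 16.0 = 154.3 C
dz = 4863 - 12 = 4851 m
gradient = dT/dz * 1000 = 154.3/4851 * 1000 = 31.8079 C/km

31.8079


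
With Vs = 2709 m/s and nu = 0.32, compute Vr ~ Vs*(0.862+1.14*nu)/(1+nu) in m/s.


Numerator factor = 0.862 + 1.14*0.32 = 1.2268
Denominator = 1 + 0.32 = 1.32
Vr = 2709 * 1.2268 / 1.32 = 2517.73 m/s

2517.73


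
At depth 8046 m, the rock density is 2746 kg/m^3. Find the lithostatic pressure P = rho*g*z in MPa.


P = rho * g * z / 1e6
= 2746 * 9.81 * 8046 / 1e6
= 216745239.96 / 1e6
= 216.7452 MPa

216.7452


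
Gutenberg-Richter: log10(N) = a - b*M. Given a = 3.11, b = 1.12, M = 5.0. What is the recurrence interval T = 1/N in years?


log10(N) = 3.11 - 1.12*5.0 = -2.49
N = 10^-2.49 = 0.003236
T = 1/N = 1/0.003236 = 309.0295 years

309.0295


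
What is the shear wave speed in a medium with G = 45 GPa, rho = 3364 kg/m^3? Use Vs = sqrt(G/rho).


Convert G to Pa: G = 45e9 Pa
Compute G/rho = 45e9 / 3364 = 13376932.2235
Vs = sqrt(13376932.2235) = 3657.45 m/s

3657.45
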